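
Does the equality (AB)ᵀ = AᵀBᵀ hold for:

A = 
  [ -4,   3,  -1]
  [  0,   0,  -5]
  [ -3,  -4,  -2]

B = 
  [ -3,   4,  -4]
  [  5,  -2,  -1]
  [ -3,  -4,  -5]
No

(AB)ᵀ = 
  [ 30,  15,  -5]
  [-18,  20,   4]
  [ 18,  25,  26]

AᵀBᵀ = 
  [ 24, -17,  27]
  [  7,  19,  11]
  [ -9,   7,  33]

The two matrices differ, so (AB)ᵀ ≠ AᵀBᵀ in general. The correct identity is (AB)ᵀ = BᵀAᵀ.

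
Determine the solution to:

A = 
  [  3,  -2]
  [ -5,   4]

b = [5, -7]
Row reduce the augmented matrix [A|b]:
R2 → R2 + (5/3)·R1
REF = 
  [  3,  -2,   5]
  [  0, 2/3, 4/3]

Back-substitution:
x₂ = (4/3) / (2/3) = 2
x₁ = (5 - (-2)(2)) / 3 = 3

x = [3, 2]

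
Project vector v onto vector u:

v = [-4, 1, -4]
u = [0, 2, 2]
proj_u(v) = [0, -3/2, -3/2]

v·u = (-4)(0) + (1)(2) + (-4)(2) = -6
u·u = (0)² + (2)² + (2)² = 8
proj_u(v) = (v·u / u·u) × u = (-6/8) × u = (-3/4) × u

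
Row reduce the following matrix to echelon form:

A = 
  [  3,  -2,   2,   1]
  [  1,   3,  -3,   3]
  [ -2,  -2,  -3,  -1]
Row operations:
R2 → R2 - (1/3)·R1
R3 → R3 + (2/3)·R1
R3 → R3 + (10/11)·R2

Resulting echelon form:
REF = 
  [    3,    -2,     2,     1]
  [    0,  11/3, -11/3,   8/3]
  [    0,     0,    -5, 23/11]

Rank = 3 (number of non-zero pivot rows).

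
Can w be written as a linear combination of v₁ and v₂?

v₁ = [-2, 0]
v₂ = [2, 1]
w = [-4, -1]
Yes

Form the augmented matrix and row-reduce:
[v₁|v₂|w] = 
  [ -2,   2,  -4]
  [  0,   1,  -1]
(already in echelon form — no row operations needed)

No row of the form [0 0 | nonzero], so the system is consistent. Back-substitution gives c₁ = 1, c₂ = -1: w = (1)·v₁ + (-1)·v₂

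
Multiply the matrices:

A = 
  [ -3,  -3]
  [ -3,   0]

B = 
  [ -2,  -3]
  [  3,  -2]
A is 2×2 and B is 2×2, so AB is 2×2. Each entry is (row of A)·(column of B):
AB[1,1] = (-3)(-2) + (-3)(3) = -3
AB[1,2] = (-3)(-3) + (-3)(-2) = 15
AB[2,1] = (-3)(-2) + (0)(3) = 6
AB[2,2] = (-3)(-3) + (0)(-2) = 9

AB = 
  [ -3,  15]
  [  6,   9]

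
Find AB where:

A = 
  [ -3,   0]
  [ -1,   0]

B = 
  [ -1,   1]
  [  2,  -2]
AB = 
  [  3,  -3]
  [  1,  -1]

A is 2×2 and B is 2×2, so AB is 2×2. Each entry is (row of A)·(column of B):
AB[1,1] = (-3)(-1) + (0)(2) = 3
AB[1,2] = (-3)(1) + (0)(-2) = -3
AB[2,1] = (-1)(-1) + (0)(2) = 1
AB[2,2] = (-1)(1) + (0)(-2) = -1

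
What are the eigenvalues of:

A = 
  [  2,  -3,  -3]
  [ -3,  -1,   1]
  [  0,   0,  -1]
λ = -1, (1 + 3√5)/2, (1 - 3√5)/2  (≈ -1, 3.854, -2.854)

Characteristic polynomial: det(λI - A) = λ³ - 12λ - 11
Testing integer divisors of the constant term: p(-1) = 0, so (λ + 1) is a factor:
p(λ) = (λ + 1)(λ² - λ - 11)
λ² - λ - 11 = 0  ⇒  λ = (1 ± √((-1)² - 4·(-11)))/2 = (1 ± √(45))/2
  = (1 + 3√5)/2,  (1 - 3√5)/2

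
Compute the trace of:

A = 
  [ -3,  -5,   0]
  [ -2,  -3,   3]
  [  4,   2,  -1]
-7

tr(A) = -3 + -3 + -1 = -7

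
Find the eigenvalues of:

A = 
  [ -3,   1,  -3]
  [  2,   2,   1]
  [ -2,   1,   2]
λ = 3, -1 + 2√3, -1 - 2√3  (≈ 3, 2.464, -4.464)

Characteristic polynomial: det(λI - A) = λ³ - λ² - 17λ + 33
Testing integer divisors of the constant term: p(3) = 0, so (λ - 3) is a factor:
p(λ) = (λ - 3)(λ² + 2λ - 11)
λ² + 2λ - 11 = 0  ⇒  λ = (-2 ± √((2)² - 4·(-11)))/2 = (-2 ± √(48))/2
  = -1 + 2√3,  -1 - 2√3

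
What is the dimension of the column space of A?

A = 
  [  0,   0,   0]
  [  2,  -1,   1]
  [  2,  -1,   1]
Row reduce:
Swap R1 ↔ R2
R3 → R3 - (1)·R1
REF = 
  [  2,  -1,   1]
  [  0,   0,   0]
  [  0,   0,   0]
Pivot columns: 1 → 1 pivot.
dim(Col(A)) = number of pivot columns = 1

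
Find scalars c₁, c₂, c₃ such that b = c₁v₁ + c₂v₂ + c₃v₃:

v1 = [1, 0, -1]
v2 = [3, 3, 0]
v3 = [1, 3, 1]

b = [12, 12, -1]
c1 = 2, c2 = 3, c3 = 1

b = 2·v1 + 3·v2 + 1·v3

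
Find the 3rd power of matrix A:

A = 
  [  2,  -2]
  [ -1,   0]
A^3 = 
  [ 16, -12]
  [ -6,   4]

A² = A·A:
A²[1,1] = (2)(2) + (-2)(-1) = 6
A²[1,2] = (2)(-2) + (-2)(0) = -4
A²[2,1] = (-1)(2) + (0)(-1) = -2
A²[2,2] = (-1)(-2) + (0)(0) = 2
A² = 
  [  6,  -4]
  [ -2,   2]

A^3 = A^2·A:
A^3[1,1] = (6)(2) + (-4)(-1) = 16
A^3[1,2] = (6)(-2) + (-4)(0) = -12
A^3[2,1] = (-2)(2) + (2)(-1) = -6
A^3[2,2] = (-2)(-2) + (2)(0) = 4
A^3 = 
  [ 16, -12]
  [ -6,   4]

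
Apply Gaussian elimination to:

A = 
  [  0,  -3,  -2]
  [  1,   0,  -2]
Row operations:
Swap R1 ↔ R2

Resulting echelon form:
REF = 
  [  1,   0,  -2]
  [  0,  -3,  -2]

Rank = 2 (number of non-zero pivot rows).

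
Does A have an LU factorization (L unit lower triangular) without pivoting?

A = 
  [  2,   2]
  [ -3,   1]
Yes.
A[1,1] = 2 ≠ 0, so Gaussian elimination proceeds without a row swap: multiplier ℓ₂₁ = (-3)/(2) = -3/2, and U[2,2] = 1 - (-3/2)(2) = 4.
L = 
  [   1,    0]
  [-3/2,    1]
U = 
  [  2,   2]
  [  0,   4]
Check row 2 of LU: [(-3/2)(2), (-3/2)(2) + 4] = [-3, 1] = row 2 of A ✓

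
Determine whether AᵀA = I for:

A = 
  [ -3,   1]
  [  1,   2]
No

AᵀA = 
  [ 10,  -1]
  [ -1,   5]
≠ I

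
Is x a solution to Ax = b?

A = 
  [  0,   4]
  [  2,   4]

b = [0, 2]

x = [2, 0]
No

Ax = [0, 4] ≠ b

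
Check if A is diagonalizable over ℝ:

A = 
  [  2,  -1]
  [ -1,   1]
Yes

tr(A) = 3, det(A) = 1
Characteristic polynomial: λ² - tr(A)λ + det(A) = λ² - 3λ + 1
λ² - 3λ + 1 = 0  ⇒  λ = (3 ± √((-3)² - 4·(1)))/2 = (3 ± √(5))/2
  = (3 + √5)/2,  (3 - √5)/2
Eigenvalues: (3 + √5)/2, (3 - √5)/2  (≈ 2.618, 0.382)
The two irrational eigenvalues are distinct (simple), so each has alg. mult. = geom. mult. = 1.
Sum of geometric multiplicities equals n, so A has n independent eigenvectors.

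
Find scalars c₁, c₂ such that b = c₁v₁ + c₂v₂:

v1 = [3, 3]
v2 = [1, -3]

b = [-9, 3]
c1 = -2, c2 = -3

b = -2·v1 + -3·v2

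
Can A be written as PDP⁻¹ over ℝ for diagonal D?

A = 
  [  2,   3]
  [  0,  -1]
Yes

tr(A) = 1, det(A) = -2
Characteristic polynomial: λ² - tr(A)λ + det(A) = λ² - λ - 2
λ² - λ - 2 = (λ + 1)(λ - 2)
Eigenvalues: 2, -1
λ=-1: alg. mult. = 1, geom. mult. = 2 - rank(A - (-1)I) = 2 - 1 = 1
λ=2: alg. mult. = 1, geom. mult. = 2 - rank(A - (2)I) = 2 - 1 = 1
Sum of geometric multiplicities equals n, so A has n independent eigenvectors.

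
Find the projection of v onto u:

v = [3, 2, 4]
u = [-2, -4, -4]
v·u = (3)(-2) + (2)(-4) + (4)(-4) = -30
u·u = (-2)² + (-4)² + (-4)² = 36
proj_u(v) = (v·u / u·u) × u = (-30/36) × u = (-5/6) × u

proj_u(v) = [5/3, 10/3, 10/3]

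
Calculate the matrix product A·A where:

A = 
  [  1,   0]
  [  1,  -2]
A² = A·A:
A²[1,1] = (1)(1) + (0)(1) = 1
A²[1,2] = (1)(0) + (0)(-2) = 0
A²[2,1] = (1)(1) + (-2)(1) = -1
A²[2,2] = (1)(0) + (-2)(-2) = 4
A² = 
  [  1,   0]
  [ -1,   4]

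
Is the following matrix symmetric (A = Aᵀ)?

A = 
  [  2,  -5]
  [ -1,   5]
No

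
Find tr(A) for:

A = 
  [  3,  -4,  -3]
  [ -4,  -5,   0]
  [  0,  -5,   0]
-2

tr(A) = 3 + -5 + 0 = -2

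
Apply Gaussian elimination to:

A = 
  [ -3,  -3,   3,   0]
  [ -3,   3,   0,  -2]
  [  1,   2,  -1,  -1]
Row operations:
R2 → R2 - (1)·R1
R3 → R3 + (1/3)·R1
R3 → R3 - (1/6)·R2

Resulting echelon form:
REF = 
  [  -3,   -3,    3,    0]
  [   0,    6,   -3,   -2]
  [   0,    0,  1/2, -2/3]

Rank = 3 (number of non-zero pivot rows).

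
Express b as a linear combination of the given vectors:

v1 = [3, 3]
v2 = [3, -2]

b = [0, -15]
c1 = -3, c2 = 3

b = -3·v1 + 3·v2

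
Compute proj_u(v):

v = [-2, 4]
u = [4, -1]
v·u = (-2)(4) + (4)(-1) = -12
u·u = (4)² + (-1)² = 17
proj_u(v) = (v·u / u·u) × u = (-12/17) × u

proj_u(v) = [-48/17, 12/17]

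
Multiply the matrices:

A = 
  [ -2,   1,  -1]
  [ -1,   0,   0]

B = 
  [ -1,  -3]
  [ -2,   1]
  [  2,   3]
AB = 
  [ -2,   4]
  [  1,   3]

A is 2×3 and B is 3×2, so AB is 2×2. Each entry is (row of A)·(column of B):
AB[1,1] = (-2)(-1) + (1)(-2) + (-1)(2) = -2
AB[1,2] = (-2)(-3) + (1)(1) + (-1)(3) = 4
AB[2,1] = (-1)(-1) + (0)(-2) + (0)(2) = 1
AB[2,2] = (-1)(-3) + (0)(1) + (0)(3) = 3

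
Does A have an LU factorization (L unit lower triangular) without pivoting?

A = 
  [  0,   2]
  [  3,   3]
No.
A[1,1] = 0 but A[2,1] = 3 ≠ 0. Any LU with L unit lower triangular has (LU)[1,1] = U[1,1] and (LU)[2,1] = L[2,1]·U[1,1]; matching A forces U[1,1] = 0, which then forces (LU)[2,1] = 0 ≠ 3. A row swap (pivoting) is required.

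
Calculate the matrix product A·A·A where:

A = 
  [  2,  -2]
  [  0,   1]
A² = A·A:
A²[1,1] = (2)(2) + (-2)(0) = 4
A²[1,2] = (2)(-2) + (-2)(1) = -6
A²[2,1] = (0)(2) + (1)(0) = 0
A²[2,2] = (0)(-2) + (1)(1) = 1
A² = 
  [  4,  -6]
  [  0,   1]

A^3 = A^2·A:
A^3[1,1] = (4)(2) + (-6)(0) = 8
A^3[1,2] = (4)(-2) + (-6)(1) = -14
A^3[2,1] = (0)(2) + (1)(0) = 0
A^3[2,2] = (0)(-2) + (1)(1) = 1
A^3 = 
  [  8, -14]
  [  0,   1]

Therefore
A^3 = 
  [  8, -14]
  [  0,   1]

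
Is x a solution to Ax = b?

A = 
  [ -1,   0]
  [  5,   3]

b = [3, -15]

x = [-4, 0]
No

Ax = [4, -20] ≠ b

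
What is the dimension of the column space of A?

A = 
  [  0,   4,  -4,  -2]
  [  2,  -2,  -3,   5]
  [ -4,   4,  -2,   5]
dim(Col(A)) = 3

Row reduce:
Swap R1 ↔ R2
R3 → R3 + (2)·R1
REF = 
  [  2,  -2,  -3,   5]
  [  0,   4,  -4,  -2]
  [  0,   0,  -8,  15]
Pivot columns: 1, 2, 3 → 3 pivots.
dim(Col(A)) = number of pivot columns = 3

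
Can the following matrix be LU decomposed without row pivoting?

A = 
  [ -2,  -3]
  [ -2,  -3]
Yes.
A[1,1] = -2 ≠ 0, so Gaussian elimination proceeds without a row swap: multiplier ℓ₂₁ = (-2)/(-2) = 1, and U[2,2] = -3 - (1)(-3) = 0.
L = 
  [  1,   0]
  [  1,   1]
U = 
  [ -2,  -3]
  [  0,   0]
Check row 2 of LU: [(1)(-2), (1)(-3) + 0] = [-2, -3] = row 2 of A ✓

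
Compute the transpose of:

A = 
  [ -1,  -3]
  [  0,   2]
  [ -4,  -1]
Aᵀ = 
  [ -1,   0,  -4]
  [ -3,   2,  -1]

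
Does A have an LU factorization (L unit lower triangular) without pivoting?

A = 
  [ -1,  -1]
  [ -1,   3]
Yes.
A[1,1] = -1 ≠ 0, so Gaussian elimination proceeds without a row swap: multiplier ℓ₂₁ = (-1)/(-1) = 1, and U[2,2] = 3 - (1)(-1) = 4.
L = 
  [  1,   0]
  [  1,   1]
U = 
  [ -1,  -1]
  [  0,   4]
Check row 2 of LU: [(1)(-1), (1)(-1) + 4] = [-1, 3] = row 2 of A ✓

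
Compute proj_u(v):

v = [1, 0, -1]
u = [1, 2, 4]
proj_u(v) = [-1/7, -2/7, -4/7]

v·u = (1)(1) + (0)(2) + (-1)(4) = -3
u·u = (1)² + (2)² + (4)² = 21
proj_u(v) = (v·u / u·u) × u = (-3/21) × u = (-1/7) × u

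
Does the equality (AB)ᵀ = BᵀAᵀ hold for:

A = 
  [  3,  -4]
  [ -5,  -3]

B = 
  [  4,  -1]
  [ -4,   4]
Yes

(AB)ᵀ = 
  [ 28,  -8]
  [-19,  -7]

BᵀAᵀ = 
  [ 28,  -8]
  [-19,  -7]

Both sides are equal — this is the standard identity (AB)ᵀ = BᵀAᵀ, which holds for all A, B.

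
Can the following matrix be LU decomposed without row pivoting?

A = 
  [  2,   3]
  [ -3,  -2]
Yes.
A[1,1] = 2 ≠ 0, so Gaussian elimination proceeds without a row swap: multiplier ℓ₂₁ = (-3)/(2) = -3/2, and U[2,2] = -2 - (-3/2)(3) = 5/2.
L = 
  [   1,    0]
  [-3/2,    1]
U = 
  [  2,   3]
  [  0, 5/2]
Check row 2 of LU: [(-3/2)(2), (-3/2)(3) + (5/2)] = [-3, -2] = row 2 of A ✓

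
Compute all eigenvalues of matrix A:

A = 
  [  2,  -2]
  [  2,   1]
tr(A) = 3, det(A) = 6
Characteristic polynomial: λ² - tr(A)λ + det(A) = λ² - 3λ + 6
λ² - 3λ + 6 = 0  ⇒  λ = (3 ± √((-3)² - 4·(6)))/2 = (3 ± √(-15))/2
  = (3 + i√15)/2,  (3 - i√15)/2

λ = (3 + i√15)/2, (3 - i√15)/2  (≈ 1.5 + 1.936i, 1.5 - 1.936i)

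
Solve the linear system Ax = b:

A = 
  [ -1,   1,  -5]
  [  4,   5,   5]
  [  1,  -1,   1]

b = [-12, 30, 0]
x = [0, 3, 3]

Row reduce the augmented matrix [A|b]:
R2 → R2 + (4)·R1
R3 → R3 + (1)·R1
REF = 
  [ -1,   1,  -5, -12]
  [  0,   9, -15, -18]
  [  0,   0,  -4, -12]

Back-substitution:
x₃ = (-12) / (-4) = 3
x₂ = (-18 - (-15)(3)) / 9 = 3
x₁ = (-12 - (1)(3) - (-5)(3)) / (-1) = 0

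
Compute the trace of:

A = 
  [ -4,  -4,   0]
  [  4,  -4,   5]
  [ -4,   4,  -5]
-13

tr(A) = -4 + -4 + -5 = -13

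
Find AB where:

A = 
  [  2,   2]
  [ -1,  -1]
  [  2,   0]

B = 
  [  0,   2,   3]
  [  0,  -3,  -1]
A is 3×2 and B is 2×3, so AB is 3×3. Each entry is (row of A)·(column of B):
AB[1,1] = (2)(0) + (2)(0) = 0
AB[1,2] = (2)(2) + (2)(-3) = -2
AB[1,3] = (2)(3) + (2)(-1) = 4
AB[2,1] = (-1)(0) + (-1)(0) = 0
AB[2,2] = (-1)(2) + (-1)(-3) = 1
AB[2,3] = (-1)(3) + (-1)(-1) = -2
AB[3,1] = (2)(0) + (0)(0) = 0
AB[3,2] = (2)(2) + (0)(-3) = 4
AB[3,3] = (2)(3) + (0)(-1) = 6

AB = 
  [  0,  -2,   4]
  [  0,   1,  -2]
  [  0,   4,   6]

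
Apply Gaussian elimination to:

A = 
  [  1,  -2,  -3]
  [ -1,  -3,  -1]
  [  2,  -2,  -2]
Row operations:
R2 → R2 + (1)·R1
R3 → R3 - (2)·R1
R3 → R3 + (2/5)·R2

Resulting echelon form:
REF = 
  [   1,   -2,   -3]
  [   0,   -5,   -4]
  [   0,    0, 12/5]

Rank = 3 (number of non-zero pivot rows).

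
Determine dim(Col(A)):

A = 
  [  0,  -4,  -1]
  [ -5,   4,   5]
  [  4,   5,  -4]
Row reduce:
Swap R1 ↔ R2
R3 → R3 + (4/5)·R1
R3 → R3 + (41/20)·R2
REF = 
  [    -5,      4,      5]
  [     0,     -4,     -1]
  [     0,      0, -41/20]
Pivot columns: 1, 2, 3 → 3 pivots.
dim(Col(A)) = number of pivot columns = 3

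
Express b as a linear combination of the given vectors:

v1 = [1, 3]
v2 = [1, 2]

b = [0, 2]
c1 = 2, c2 = -2

b = 2·v1 + -2·v2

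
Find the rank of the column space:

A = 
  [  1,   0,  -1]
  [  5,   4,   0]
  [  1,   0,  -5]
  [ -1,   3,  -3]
dim(Col(A)) = 3

Row reduce:
R2 → R2 - (5)·R1
R3 → R3 - (1)·R1
R4 → R4 + (1)·R1
R4 → R4 - (3/4)·R2
R4 → R4 - (31/16)·R3
REF = 
  [  1,   0,  -1]
  [  0,   4,   5]
  [  0,   0,  -4]
  [  0,   0,   0]
Pivot columns: 1, 2, 3 → 3 pivots.
dim(Col(A)) = number of pivot columns = 3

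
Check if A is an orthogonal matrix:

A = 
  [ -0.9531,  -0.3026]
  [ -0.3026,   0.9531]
Yes

AᵀA = 
  [  1,   0]
  [  0,   1]
≈ I (equal to I up to the 4-dp rounding of the entries)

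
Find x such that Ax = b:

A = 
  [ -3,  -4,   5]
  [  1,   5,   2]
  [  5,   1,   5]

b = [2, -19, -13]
Row reduce the augmented matrix [A|b]:
R2 → R2 + (1/3)·R1
R3 → R3 + (5/3)·R1
R3 → R3 + (17/11)·R2
REF = 
  [   -3,    -4,     5,     2]
  [    0,  11/3,  11/3, -55/3]
  [    0,     0,    19,   -38]

Back-substitution:
x₃ = (-38) / 19 = -2
x₂ = (-55/3 - (11/3)(-2)) / (11/3) = -3
x₁ = (2 - (-4)(-3) - (5)(-2)) / (-3) = 0

x = [0, -3, -2]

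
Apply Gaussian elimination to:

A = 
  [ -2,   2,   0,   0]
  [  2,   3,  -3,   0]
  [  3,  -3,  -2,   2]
Row operations:
R2 → R2 + (1)·R1
R3 → R3 + (3/2)·R1

Resulting echelon form:
REF = 
  [ -2,   2,   0,   0]
  [  0,   5,  -3,   0]
  [  0,   0,  -2,   2]

Rank = 3 (number of non-zero pivot rows).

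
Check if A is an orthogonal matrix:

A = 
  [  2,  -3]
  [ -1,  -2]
No

AᵀA = 
  [  5,  -4]
  [ -4,  13]
≠ I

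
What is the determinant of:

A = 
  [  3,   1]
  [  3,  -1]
-6

For a 2×2 matrix, det = ad - bc = (3)(-1) - (1)(3) = -6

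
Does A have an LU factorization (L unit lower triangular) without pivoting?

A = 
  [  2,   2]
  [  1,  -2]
Yes.
A[1,1] = 2 ≠ 0, so Gaussian elimination proceeds without a row swap: multiplier ℓ₂₁ = (1)/(2) = 1/2, and U[2,2] = -2 - (1/2)(2) = -3.
L = 
  [  1,   0]
  [1/2,   1]
U = 
  [  2,   2]
  [  0,  -3]
Check row 2 of LU: [(1/2)(2), (1/2)(2) + (-3)] = [1, -2] = row 2 of A ✓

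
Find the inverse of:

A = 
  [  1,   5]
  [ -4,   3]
det(A) = (1)(3) - (5)(-4) = 23
For a 2×2 matrix, A⁻¹ = (1/det(A)) · [[d, -b], [-c, a]]
    = (1/23) · [[3, -5], [4, 1]]

A⁻¹ = 
  [ 3/23, -5/23]
  [ 4/23,  1/23]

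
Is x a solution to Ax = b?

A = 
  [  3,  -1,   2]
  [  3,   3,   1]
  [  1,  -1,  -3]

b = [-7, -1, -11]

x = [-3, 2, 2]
Yes

Ax = [-7, -1, -11] = b ✓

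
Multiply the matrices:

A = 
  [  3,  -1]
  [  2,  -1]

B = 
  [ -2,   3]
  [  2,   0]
A is 2×2 and B is 2×2, so AB is 2×2. Each entry is (row of A)·(column of B):
AB[1,1] = (3)(-2) + (-1)(2) = -8
AB[1,2] = (3)(3) + (-1)(0) = 9
AB[2,1] = (2)(-2) + (-1)(2) = -6
AB[2,2] = (2)(3) + (-1)(0) = 6

AB = 
  [ -8,   9]
  [ -6,   6]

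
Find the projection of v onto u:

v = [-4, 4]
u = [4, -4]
v·u = (-4)(4) + (4)(-4) = -32
u·u = (4)² + (-4)² = 32
proj_u(v) = (v·u / u·u) × u = (-32/32) × u = (-1) × u

proj_u(v) = [-4, 4]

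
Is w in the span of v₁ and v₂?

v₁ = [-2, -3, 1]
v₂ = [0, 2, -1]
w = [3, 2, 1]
No

Form the augmented matrix and row-reduce:
[v₁|v₂|w] = 
  [ -2,   0,   3]
  [ -3,   2,   2]
  [  1,  -1,   1]
R2 → R2 - (3/2)·R1
R3 → R3 + (1/2)·R1
R3 → R3 + (1/2)·R2
REF = 
  [  -2,    0,    3]
  [   0,    2, -5/2]
  [   0,    0,  5/4]

Row 3 reads [0 0 | 5/4], i.e. 0 = 5/4, so the system is inconsistent and w ∉ span{v₁, v₂}.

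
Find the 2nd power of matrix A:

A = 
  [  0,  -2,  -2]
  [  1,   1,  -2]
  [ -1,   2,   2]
A² = A·A:
A²[1,1] = (0)(0) + (-2)(1) + (-2)(-1) = 0
A²[1,2] = (0)(-2) + (-2)(1) + (-2)(2) = -6
A²[1,3] = (0)(-2) + (-2)(-2) + (-2)(2) = 0
A²[2,1] = (1)(0) + (1)(1) + (-2)(-1) = 3
A²[2,2] = (1)(-2) + (1)(1) + (-2)(2) = -5
A²[2,3] = (1)(-2) + (1)(-2) + (-2)(2) = -8
A²[3,1] = (-1)(0) + (2)(1) + (2)(-1) = 0
A²[3,2] = (-1)(-2) + (2)(1) + (2)(2) = 8
A²[3,3] = (-1)(-2) + (2)(-2) + (2)(2) = 2
A² = 
  [  0,  -6,   0]
  [  3,  -5,  -8]
  [  0,   8,   2]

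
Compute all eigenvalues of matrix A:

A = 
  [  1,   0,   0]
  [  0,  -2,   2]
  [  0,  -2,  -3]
λ = 1, (-5 + i√15)/2, (-5 - i√15)/2  (≈ 1, -2.5 + 1.936i, -2.5 - 1.936i)

Characteristic polynomial: det(λI - A) = λ³ + 4λ² + 5λ - 10
Testing integer divisors of the constant term: p(1) = 0, so (λ - 1) is a factor:
p(λ) = (λ - 1)(λ² + 5λ + 10)
λ² + 5λ + 10 = 0  ⇒  λ = (-5 ± √((5)² - 4·(10)))/2 = (-5 ± √(-15))/2
  = (-5 + i√15)/2,  (-5 - i√15)/2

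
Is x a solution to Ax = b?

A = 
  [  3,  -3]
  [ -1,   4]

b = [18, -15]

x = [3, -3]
Yes

Ax = [18, -15] = b ✓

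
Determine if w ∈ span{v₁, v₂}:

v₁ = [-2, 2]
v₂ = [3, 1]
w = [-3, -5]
Yes

Form the augmented matrix and row-reduce:
[v₁|v₂|w] = 
  [ -2,   3,  -3]
  [  2,   1,  -5]
R2 → R2 + (1)·R1
REF = 
  [ -2,   3,  -3]
  [  0,   4,  -8]

No row of the form [0 0 | nonzero], so the system is consistent. Back-substitution gives c₁ = -3/2, c₂ = -2: w = (-3/2)·v₁ + (-2)·v₂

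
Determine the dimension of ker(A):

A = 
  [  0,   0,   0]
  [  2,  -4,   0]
nullity(A) = 2

Row reduce:
Swap R1 ↔ R2
REF = 
  [  2,  -4,   0]
  [  0,   0,   0]
Pivot columns: 1 → 1 pivot.
rank(A) = 1, so nullity(A) = 3 - 1 = 2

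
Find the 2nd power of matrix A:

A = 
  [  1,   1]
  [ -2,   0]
A² = A·A:
A²[1,1] = (1)(1) + (1)(-2) = -1
A²[1,2] = (1)(1) + (1)(0) = 1
A²[2,1] = (-2)(1) + (0)(-2) = -2
A²[2,2] = (-2)(1) + (0)(0) = -2
A² = 
  [ -1,   1]
  [ -2,  -2]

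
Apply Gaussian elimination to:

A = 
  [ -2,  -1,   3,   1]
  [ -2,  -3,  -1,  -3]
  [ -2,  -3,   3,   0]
Row operations:
R2 → R2 - (1)·R1
R3 → R3 - (1)·R1
R3 → R3 - (1)·R2

Resulting echelon form:
REF = 
  [ -2,  -1,   3,   1]
  [  0,  -2,  -4,  -4]
  [  0,   0,   4,   3]

Rank = 3 (number of non-zero pivot rows).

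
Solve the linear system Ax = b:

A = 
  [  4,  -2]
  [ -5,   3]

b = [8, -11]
Row reduce the augmented matrix [A|b]:
R2 → R2 + (5/4)·R1
REF = 
  [  4,  -2,   8]
  [  0, 1/2,  -1]

Back-substitution:
x₂ = (-1) / (1/2) = -2
x₁ = (8 - (-2)(-2)) / 4 = 1

x = [1, -2]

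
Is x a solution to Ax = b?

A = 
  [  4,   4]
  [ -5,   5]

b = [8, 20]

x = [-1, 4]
No

Ax = [12, 25] ≠ b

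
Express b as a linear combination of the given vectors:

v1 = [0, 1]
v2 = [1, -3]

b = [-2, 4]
c1 = -2, c2 = -2

b = -2·v1 + -2·v2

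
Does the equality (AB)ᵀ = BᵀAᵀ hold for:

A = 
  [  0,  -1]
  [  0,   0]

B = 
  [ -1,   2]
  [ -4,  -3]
Yes

(AB)ᵀ = 
  [  4,   0]
  [  3,   0]

BᵀAᵀ = 
  [  4,   0]
  [  3,   0]

Both sides are equal — this is the standard identity (AB)ᵀ = BᵀAᵀ, which holds for all A, B.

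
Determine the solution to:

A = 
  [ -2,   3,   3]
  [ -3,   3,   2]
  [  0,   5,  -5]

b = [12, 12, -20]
x = [-3, -1, 3]

Row reduce the augmented matrix [A|b]:
R2 → R2 - (3/2)·R1
R3 → R3 + (10/3)·R2
REF = 
  [   -2,     3,     3,    12]
  [    0,  -3/2,  -5/2,    -6]
  [    0,     0, -40/3,   -40]

Back-substitution:
x₃ = (-40) / (-40/3) = 3
x₂ = (-6 - (-5/2)(3)) / (-3/2) = -1
x₁ = (12 - (3)(-1) - (3)(3)) / (-2) = -3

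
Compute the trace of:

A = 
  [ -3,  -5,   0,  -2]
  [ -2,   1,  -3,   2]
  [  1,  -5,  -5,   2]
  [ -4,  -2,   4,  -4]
-11

tr(A) = -3 + 1 + -5 + -4 = -11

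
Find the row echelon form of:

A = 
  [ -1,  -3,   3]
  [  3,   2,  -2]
Row operations:
R2 → R2 + (3)·R1

Resulting echelon form:
REF = 
  [ -1,  -3,   3]
  [  0,  -7,   7]

Rank = 2 (number of non-zero pivot rows).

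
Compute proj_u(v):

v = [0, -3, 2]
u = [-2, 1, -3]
v·u = (0)(-2) + (-3)(1) + (2)(-3) = -9
u·u = (-2)² + (1)² + (-3)² = 14
proj_u(v) = (v·u / u·u) × u = (-9/14) × u

proj_u(v) = [9/7, -9/14, 27/14]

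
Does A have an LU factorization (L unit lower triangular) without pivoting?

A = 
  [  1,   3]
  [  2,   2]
Yes.
A[1,1] = 1 ≠ 0, so Gaussian elimination proceeds without a row swap: multiplier ℓ₂₁ = (2)/(1) = 2, and U[2,2] = 2 - (2)(3) = -4.
L = 
  [  1,   0]
  [  2,   1]
U = 
  [  1,   3]
  [  0,  -4]
Check row 2 of LU: [(2)(1), (2)(3) + (-4)] = [2, 2] = row 2 of A ✓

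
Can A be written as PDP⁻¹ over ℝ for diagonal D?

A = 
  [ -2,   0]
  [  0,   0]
Yes

tr(A) = -2, det(A) = 0
Characteristic polynomial: λ² - tr(A)λ + det(A) = λ² + 2λ
λ² + 2λ = λ(λ + 2)
Eigenvalues: 0, -2
λ=-2: alg. mult. = 1, geom. mult. = 2 - rank(A - (-2)I) = 2 - 1 = 1
λ=0: alg. mult. = 1, geom. mult. = 2 - rank(A - (0)I) = 2 - 1 = 1
Sum of geometric multiplicities equals n, so A has n independent eigenvectors.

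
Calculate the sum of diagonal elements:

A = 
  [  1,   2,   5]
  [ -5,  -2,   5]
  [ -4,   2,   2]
1

tr(A) = 1 + -2 + 2 = 1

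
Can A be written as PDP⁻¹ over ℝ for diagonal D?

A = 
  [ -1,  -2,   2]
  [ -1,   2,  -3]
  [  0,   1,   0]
No

Characteristic polynomial: det(λI - A) = λ³ - λ² - λ + 5
By the rational root theorem any rational root is an integer dividing 5; none of those is a root, so p(λ) has no rational roots and hence (being an irreducible cubic) no repeated roots.
Discriminant of the cubic: Δ = -560
Δ < 0 ⇒ one real eigenvalue and a complex-conjugate pair: λ ≈ -1.594, 1.297 + 1.206i, 1.297 - 1.206i
Has complex eigenvalues (not diagonalizable over ℝ).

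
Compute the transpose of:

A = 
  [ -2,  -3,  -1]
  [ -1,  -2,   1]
Aᵀ = 
  [ -2,  -1]
  [ -3,  -2]
  [ -1,   1]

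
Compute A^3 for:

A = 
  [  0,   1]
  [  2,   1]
A^3 = 
  [  2,   3]
  [  6,   5]

A² = A·A:
A²[1,1] = (0)(0) + (1)(2) = 2
A²[1,2] = (0)(1) + (1)(1) = 1
A²[2,1] = (2)(0) + (1)(2) = 2
A²[2,2] = (2)(1) + (1)(1) = 3
A² = 
  [  2,   1]
  [  2,   3]

A^3 = A^2·A:
A^3[1,1] = (2)(0) + (1)(2) = 2
A^3[1,2] = (2)(1) + (1)(1) = 3
A^3[2,1] = (2)(0) + (3)(2) = 6
A^3[2,2] = (2)(1) + (3)(1) = 5
A^3 = 
  [  2,   3]
  [  6,   5]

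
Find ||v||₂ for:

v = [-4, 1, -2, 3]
5.477

||v||₂ = √((-4)² + (1)² + (-2)² + (3)²) = √30 = 5.477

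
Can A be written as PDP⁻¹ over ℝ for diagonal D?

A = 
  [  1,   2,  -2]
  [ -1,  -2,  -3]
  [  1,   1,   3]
No

Characteristic polynomial: det(λI - A) = λ³ - 2λ² + 2λ + 5
Testing integer divisors of the constant term: p(-1) = 0, so (λ + 1) is a factor:
p(λ) = (λ + 1)(λ² - 3λ + 5)
λ² - 3λ + 5 = 0  ⇒  λ = (3 ± √((-3)² - 4·(5)))/2 = (3 ± √(-11))/2
  = (3 + i√11)/2,  (3 - i√11)/2
Eigenvalues: -1, (3 + i√11)/2, (3 - i√11)/2  (≈ -1, 1.5 + 1.658i, 1.5 - 1.658i)
Has complex eigenvalues (not diagonalizable over ℝ).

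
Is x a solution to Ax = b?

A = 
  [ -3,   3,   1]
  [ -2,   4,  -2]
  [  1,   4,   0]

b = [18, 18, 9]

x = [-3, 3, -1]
No

Ax = [17, 20, 9] ≠ b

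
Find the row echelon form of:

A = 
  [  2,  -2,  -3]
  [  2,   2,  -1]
Row operations:
R2 → R2 - (1)·R1

Resulting echelon form:
REF = 
  [  2,  -2,  -3]
  [  0,   4,   2]

Rank = 2 (number of non-zero pivot rows).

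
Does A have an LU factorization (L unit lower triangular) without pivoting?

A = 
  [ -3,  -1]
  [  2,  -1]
Yes.
A[1,1] = -3 ≠ 0, so Gaussian elimination proceeds without a row swap: multiplier ℓ₂₁ = (2)/(-3) = -2/3, and U[2,2] = -1 - (-2/3)(-1) = -5/3.
L = 
  [   1,    0]
  [-2/3,    1]
U = 
  [  -3,   -1]
  [   0, -5/3]
Check row 2 of LU: [(-2/3)(-3), (-2/3)(-1) + (-5/3)] = [2, -1] = row 2 of A ✓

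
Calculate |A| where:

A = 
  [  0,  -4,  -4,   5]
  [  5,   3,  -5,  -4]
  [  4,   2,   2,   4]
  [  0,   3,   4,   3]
Cofactor expansion along row 1: det(A) = a₁₁M₁₁ - a₁₂M₁₂ + a₁₃M₁₃ - a₁₄M₁₄

M₁₁ = det[[3, -5, -4]; [2, 2, 4]; [3, 4, 3]]
  = (3)·((2)(3) - (4)(4)) - (-5)·((2)(3) - (4)(3)) + (-4)·((2)(4) - (2)(3))
  = (3)(-10) - (-5)(-6) + (-4)(2)
  = -68
M₁₂ = det[[5, -5, -4]; [4, 2, 4]; [0, 4, 3]]
  = (5)·((2)(3) - (4)(4)) - (-5)·((4)(3) - (4)(0)) + (-4)·((4)(4) - (2)(0))
  = (5)(-10) - (-5)(12) + (-4)(16)
  = -54
M₁₃ = det[[5, 3, -4]; [4, 2, 4]; [0, 3, 3]]
  = (5)·((2)(3) - (4)(3)) - (3)·((4)(3) - (4)(0)) + (-4)·((4)(3) - (2)(0))
  = (5)(-6) - (3)(12) + (-4)(12)
  = -114
M₁₄ = det[[5, 3, -5]; [4, 2, 2]; [0, 3, 4]]
  = (5)·((2)(4) - (2)(3)) - (3)·((4)(4) - (2)(0)) + (-5)·((4)(3) - (2)(0))
  = (5)(2) - (3)(16) + (-5)(12)
  = -98

det(A) = (0)(-68) - (-4)(-54) + (-4)(-114) - (5)(-98) = 730

det(A) = 730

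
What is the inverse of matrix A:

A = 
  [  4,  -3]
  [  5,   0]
det(A) = (4)(0) - (-3)(5) = 15
For a 2×2 matrix, A⁻¹ = (1/det(A)) · [[d, -b], [-c, a]]
    = (1/15) · [[0, 3], [-5, 4]]

A⁻¹ = 
  [   0,  1/5]
  [-1/3, 4/15]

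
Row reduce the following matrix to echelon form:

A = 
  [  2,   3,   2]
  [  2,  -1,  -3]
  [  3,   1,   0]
Row operations:
R2 → R2 - (1)·R1
R3 → R3 - (3/2)·R1
R3 → R3 - (7/8)·R2

Resulting echelon form:
REF = 
  [   2,    3,    2]
  [   0,   -4,   -5]
  [   0,    0, 11/8]

Rank = 3 (number of non-zero pivot rows).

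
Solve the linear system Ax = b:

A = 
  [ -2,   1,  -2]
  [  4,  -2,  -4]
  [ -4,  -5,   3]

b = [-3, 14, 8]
x = [1, -3, -1]

Row reduce the augmented matrix [A|b]:
R2 → R2 + (2)·R1
R3 → R3 - (2)·R1
Swap R2 ↔ R3
REF = 
  [ -2,   1,  -2,  -3]
  [  0,  -7,   7,  14]
  [  0,   0,  -8,   8]

Back-substitution:
x₃ = 8 / (-8) = -1
x₂ = (14 - (7)(-1)) / (-7) = -3
x₁ = (-3 - (1)(-3) - (-2)(-1)) / (-2) = 1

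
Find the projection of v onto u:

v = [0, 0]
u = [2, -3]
v·u = (0)(2) + (0)(-3) = 0
u·u = (2)² + (-3)² = 13
proj_u(v) = (v·u / u·u) × u = (0/13) × u = (0) × u

proj_u(v) = [0, 0]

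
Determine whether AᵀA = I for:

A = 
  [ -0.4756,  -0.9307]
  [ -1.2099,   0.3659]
No

AᵀA = 
  [  1.6901,  -0.0001]
  [ -0.0001,   1.0001]
≠ I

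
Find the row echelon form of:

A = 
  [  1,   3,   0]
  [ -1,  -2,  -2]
Row operations:
R2 → R2 + (1)·R1

Resulting echelon form:
REF = 
  [  1,   3,   0]
  [  0,   1,  -2]

Rank = 2 (number of non-zero pivot rows).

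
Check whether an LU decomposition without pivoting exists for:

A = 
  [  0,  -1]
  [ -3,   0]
No.
A[1,1] = 0 but A[2,1] = -3 ≠ 0. Any LU with L unit lower triangular has (LU)[1,1] = U[1,1] and (LU)[2,1] = L[2,1]·U[1,1]; matching A forces U[1,1] = 0, which then forces (LU)[2,1] = 0 ≠ -3. A row swap (pivoting) is required.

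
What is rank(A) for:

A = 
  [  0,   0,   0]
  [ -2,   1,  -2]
rank(A) = 1

Row reduce:
Swap R1 ↔ R2
REF = 
  [ -2,   1,  -2]
  [  0,   0,   0]
Pivot columns: 1 → 1 pivot.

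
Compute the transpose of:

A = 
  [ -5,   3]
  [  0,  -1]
Aᵀ = 
  [ -5,   0]
  [  3,  -1]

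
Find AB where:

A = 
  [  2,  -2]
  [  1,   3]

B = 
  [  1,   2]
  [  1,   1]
AB = 
  [  0,   2]
  [  4,   5]

A is 2×2 and B is 2×2, so AB is 2×2. Each entry is (row of A)·(column of B):
AB[1,1] = (2)(1) + (-2)(1) = 0
AB[1,2] = (2)(2) + (-2)(1) = 2
AB[2,1] = (1)(1) + (3)(1) = 4
AB[2,2] = (1)(2) + (3)(1) = 5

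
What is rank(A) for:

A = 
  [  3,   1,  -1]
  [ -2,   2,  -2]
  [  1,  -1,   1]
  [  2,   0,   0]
Row reduce:
R2 → R2 + (2/3)·R1
R3 → R3 - (1/3)·R1
R4 → R4 - (2/3)·R1
R3 → R3 + (1/2)·R2
R4 → R4 + (1/4)·R2
REF = 
  [   3,    1,   -1]
  [   0,  8/3, -8/3]
  [   0,    0,    0]
  [   0,    0,    0]
Pivot columns: 1, 2 → 2 pivots.

rank(A) = 2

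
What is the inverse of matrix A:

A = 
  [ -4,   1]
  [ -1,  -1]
det(A) = (-4)(-1) - (1)(-1) = 5
For a 2×2 matrix, A⁻¹ = (1/det(A)) · [[d, -b], [-c, a]]
    = (1/5) · [[-1, -1], [1, -4]]

A⁻¹ = 
  [-1/5, -1/5]
  [ 1/5, -4/5]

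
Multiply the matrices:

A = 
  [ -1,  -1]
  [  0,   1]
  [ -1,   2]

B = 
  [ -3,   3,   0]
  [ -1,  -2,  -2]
AB = 
  [  4,  -1,   2]
  [ -1,  -2,  -2]
  [  1,  -7,  -4]

A is 3×2 and B is 2×3, so AB is 3×3. Each entry is (row of A)·(column of B):
AB[1,1] = (-1)(-3) + (-1)(-1) = 4
AB[1,2] = (-1)(3) + (-1)(-2) = -1
AB[1,3] = (-1)(0) + (-1)(-2) = 2
AB[2,1] = (0)(-3) + (1)(-1) = -1
AB[2,2] = (0)(3) + (1)(-2) = -2
AB[2,3] = (0)(0) + (1)(-2) = -2
AB[3,1] = (-1)(-3) + (2)(-1) = 1
AB[3,2] = (-1)(3) + (2)(-2) = -7
AB[3,3] = (-1)(0) + (2)(-2) = -4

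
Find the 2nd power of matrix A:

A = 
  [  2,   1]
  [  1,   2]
A² = A·A:
A²[1,1] = (2)(2) + (1)(1) = 5
A²[1,2] = (2)(1) + (1)(2) = 4
A²[2,1] = (1)(2) + (2)(1) = 4
A²[2,2] = (1)(1) + (2)(2) = 5
A² = 
  [  5,   4]
  [  4,   5]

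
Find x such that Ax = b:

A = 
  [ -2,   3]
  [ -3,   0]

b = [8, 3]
x = [-1, 2]

Row reduce the augmented matrix [A|b]:
R2 → R2 - (3/2)·R1
REF = 
  [  -2,    3,    8]
  [   0, -9/2,   -9]

Back-substitution:
x₂ = (-9) / (-9/2) = 2
x₁ = (8 - (3)(2)) / (-2) = -1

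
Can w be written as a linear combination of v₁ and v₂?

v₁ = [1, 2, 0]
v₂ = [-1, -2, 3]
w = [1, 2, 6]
Yes

Form the augmented matrix and row-reduce:
[v₁|v₂|w] = 
  [  1,  -1,   1]
  [  2,  -2,   2]
  [  0,   3,   6]
R2 → R2 - (2)·R1
Swap R2 ↔ R3
REF = 
  [  1,  -1,   1]
  [  0,   3,   6]
  [  0,   0,   0]

No row of the form [0 0 | nonzero], so the system is consistent. Back-substitution gives c₁ = 3, c₂ = 2: w = (3)·v₁ + (2)·v₂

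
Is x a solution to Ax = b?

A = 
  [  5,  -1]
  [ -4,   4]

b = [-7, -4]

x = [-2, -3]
Yes

Ax = [-7, -4] = b ✓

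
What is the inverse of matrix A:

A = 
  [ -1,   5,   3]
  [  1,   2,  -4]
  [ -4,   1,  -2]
det(A) = (-1)·((2)(-2) - (-4)(1)) - (5)·((1)(-2) - (-4)(-4)) + (3)·((1)(1) - (2)(-4))
  = (-1)(0) - (5)(-18) + (3)(9)
  = 117
det(A) = 117 ≠ 0, so A is invertible.

Cofactors Cᵢⱼ = (-1)ⁱ⁺ʲ·Mᵢⱼ:
C = 
  [  0,  18,   9]
  [ 13,  14, -19]
  [-26,  -1,  -7]

adj(A) = Cᵀ:
adj(A) = 
  [  0,  13, -26]
  [ 18,  14,  -1]
  [  9, -19,  -7]

A⁻¹ = (1/117) · adj(A):
A⁻¹ = 
  [      0,     1/9,    -2/9]
  [   2/13,  14/117,  -1/117]
  [   1/13, -19/117,  -7/117]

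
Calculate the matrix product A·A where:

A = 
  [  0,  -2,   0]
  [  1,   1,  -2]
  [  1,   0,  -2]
A² = A·A:
A²[1,1] = (0)(0) + (-2)(1) + (0)(1) = -2
A²[1,2] = (0)(-2) + (-2)(1) + (0)(0) = -2
A²[1,3] = (0)(0) + (-2)(-2) + (0)(-2) = 4
A²[2,1] = (1)(0) + (1)(1) + (-2)(1) = -1
A²[2,2] = (1)(-2) + (1)(1) + (-2)(0) = -1
A²[2,3] = (1)(0) + (1)(-2) + (-2)(-2) = 2
A²[3,1] = (1)(0) + (0)(1) + (-2)(1) = -2
A²[3,2] = (1)(-2) + (0)(1) + (-2)(0) = -2
A²[3,3] = (1)(0) + (0)(-2) + (-2)(-2) = 4
A² = 
  [ -2,  -2,   4]
  [ -1,  -1,   2]
  [ -2,  -2,   4]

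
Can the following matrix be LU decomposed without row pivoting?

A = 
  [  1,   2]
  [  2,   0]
Yes.
A[1,1] = 1 ≠ 0, so Gaussian elimination proceeds without a row swap: multiplier ℓ₂₁ = (2)/(1) = 2, and U[2,2] = 0 - (2)(2) = -4.
L = 
  [  1,   0]
  [  2,   1]
U = 
  [  1,   2]
  [  0,  -4]
Check row 2 of LU: [(2)(1), (2)(2) + (-4)] = [2, 0] = row 2 of A ✓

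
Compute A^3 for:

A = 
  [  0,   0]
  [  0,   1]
A² = A·A:
A²[1,1] = (0)(0) + (0)(0) = 0
A²[1,2] = (0)(0) + (0)(1) = 0
A²[2,1] = (0)(0) + (1)(0) = 0
A²[2,2] = (0)(0) + (1)(1) = 1
A² = 
  [  0,   0]
  [  0,   1]

A^3 = A^2·A:
A^3[1,1] = (0)(0) + (0)(0) = 0
A^3[1,2] = (0)(0) + (0)(1) = 0
A^3[2,1] = (0)(0) + (1)(0) = 0
A^3[2,2] = (0)(0) + (1)(1) = 1
A^3 = 
  [  0,   0]
  [  0,   1]

Therefore
A^3 = 
  [  0,   0]
  [  0,   1]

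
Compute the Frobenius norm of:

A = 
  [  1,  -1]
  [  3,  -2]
||A||_F = 3.873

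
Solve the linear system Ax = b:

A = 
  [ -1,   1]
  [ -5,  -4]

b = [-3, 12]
x = [0, -3]

Row reduce the augmented matrix [A|b]:
R2 → R2 - (5)·R1
REF = 
  [ -1,   1,  -3]
  [  0,  -9,  27]

Back-substitution:
x₂ = 27 / (-9) = -3
x₁ = (-3 - (1)(-3)) / (-1) = 0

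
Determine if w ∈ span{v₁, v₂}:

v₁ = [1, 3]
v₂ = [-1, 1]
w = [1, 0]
Yes

Form the augmented matrix and row-reduce:
[v₁|v₂|w] = 
  [  1,  -1,   1]
  [  3,   1,   0]
R2 → R2 - (3)·R1
REF = 
  [  1,  -1,   1]
  [  0,   4,  -3]

No row of the form [0 0 | nonzero], so the system is consistent. Back-substitution gives c₁ = 1/4, c₂ = -3/4: w = (1/4)·v₁ + (-3/4)·v₂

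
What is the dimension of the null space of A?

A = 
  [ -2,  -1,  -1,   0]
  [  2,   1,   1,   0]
nullity(A) = 3

Row reduce:
R2 → R2 + (1)·R1
REF = 
  [ -2,  -1,  -1,   0]
  [  0,   0,   0,   0]
Pivot columns: 1 → 1 pivot.
rank(A) = 1, so nullity(A) = 4 - 1 = 3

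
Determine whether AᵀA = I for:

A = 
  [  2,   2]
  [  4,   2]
No

AᵀA = 
  [ 20,  12]
  [ 12,   8]
≠ I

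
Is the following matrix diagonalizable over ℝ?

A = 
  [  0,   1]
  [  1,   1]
Yes

tr(A) = 1, det(A) = -1
Characteristic polynomial: λ² - tr(A)λ + det(A) = λ² - λ - 1
λ² - λ - 1 = 0  ⇒  λ = (1 ± √((-1)² - 4·(-1)))/2 = (1 ± √(5))/2
  = (1 + √5)/2,  (1 - √5)/2
Eigenvalues: (1 + √5)/2, (1 - √5)/2  (≈ 1.618, -0.618)
The two irrational eigenvalues are distinct (simple), so each has alg. mult. = geom. mult. = 1.
Sum of geometric multiplicities equals n, so A has n independent eigenvectors.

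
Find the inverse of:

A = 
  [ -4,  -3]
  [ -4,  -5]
det(A) = (-4)(-5) - (-3)(-4) = 8
For a 2×2 matrix, A⁻¹ = (1/det(A)) · [[d, -b], [-c, a]]
    = (1/8) · [[-5, 3], [4, -4]]

A⁻¹ = 
  [-5/8,  3/8]
  [ 1/2, -1/2]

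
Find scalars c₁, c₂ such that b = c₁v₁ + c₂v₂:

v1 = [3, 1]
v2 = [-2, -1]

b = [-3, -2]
c1 = 1, c2 = 3

b = 1·v1 + 3·v2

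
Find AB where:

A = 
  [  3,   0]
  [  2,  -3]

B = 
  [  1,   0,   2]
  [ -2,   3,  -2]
A is 2×2 and B is 2×3, so AB is 2×3. Each entry is (row of A)·(column of B):
AB[1,1] = (3)(1) + (0)(-2) = 3
AB[1,2] = (3)(0) + (0)(3) = 0
AB[1,3] = (3)(2) + (0)(-2) = 6
AB[2,1] = (2)(1) + (-3)(-2) = 8
AB[2,2] = (2)(0) + (-3)(3) = -9
AB[2,3] = (2)(2) + (-3)(-2) = 10

AB = 
  [  3,   0,   6]
  [  8,  -9,  10]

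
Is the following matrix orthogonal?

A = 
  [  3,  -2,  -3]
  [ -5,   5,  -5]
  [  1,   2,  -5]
No

AᵀA = 
  [ 35, -29,  11]
  [-29,  33, -29]
  [ 11, -29,  59]
≠ I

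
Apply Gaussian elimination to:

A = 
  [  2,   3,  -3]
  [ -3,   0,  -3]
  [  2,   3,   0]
Row operations:
R2 → R2 + (3/2)·R1
R3 → R3 - (1)·R1

Resulting echelon form:
REF = 
  [    2,     3,    -3]
  [    0,   9/2, -15/2]
  [    0,     0,     3]

Rank = 3 (number of non-zero pivot rows).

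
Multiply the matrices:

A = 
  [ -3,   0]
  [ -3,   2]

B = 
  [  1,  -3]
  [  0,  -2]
A is 2×2 and B is 2×2, so AB is 2×2. Each entry is (row of A)·(column of B):
AB[1,1] = (-3)(1) + (0)(0) = -3
AB[1,2] = (-3)(-3) + (0)(-2) = 9
AB[2,1] = (-3)(1) + (2)(0) = -3
AB[2,2] = (-3)(-3) + (2)(-2) = 5

AB = 
  [ -3,   9]
  [ -3,   5]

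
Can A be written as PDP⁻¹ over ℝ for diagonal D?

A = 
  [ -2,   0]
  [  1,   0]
Yes

tr(A) = -2, det(A) = 0
Characteristic polynomial: λ² - tr(A)λ + det(A) = λ² + 2λ
λ² + 2λ = λ(λ + 2)
Eigenvalues: 0, -2
λ=-2: alg. mult. = 1, geom. mult. = 2 - rank(A - (-2)I) = 2 - 1 = 1
λ=0: alg. mult. = 1, geom. mult. = 2 - rank(A - (0)I) = 2 - 1 = 1
Sum of geometric multiplicities equals n, so A has n independent eigenvectors.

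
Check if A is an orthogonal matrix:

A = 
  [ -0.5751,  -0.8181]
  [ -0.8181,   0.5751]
Yes

AᵀA = 
  [  1,   0]
  [  0,   1]
≈ I (equal to I up to the 4-dp rounding of the entries)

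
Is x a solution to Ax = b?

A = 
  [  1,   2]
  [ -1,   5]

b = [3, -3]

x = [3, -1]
No

Ax = [1, -8] ≠ b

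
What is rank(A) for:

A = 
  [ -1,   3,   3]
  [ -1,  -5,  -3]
rank(A) = 2

Row reduce:
R2 → R2 - (1)·R1
REF = 
  [ -1,   3,   3]
  [  0,  -8,  -6]
Pivot columns: 1, 2 → 2 pivots.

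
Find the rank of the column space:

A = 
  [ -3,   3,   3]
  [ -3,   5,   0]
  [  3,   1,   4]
dim(Col(A)) = 3

Row reduce:
R2 → R2 - (1)·R1
R3 → R3 + (1)·R1
R3 → R3 - (2)·R2
REF = 
  [ -3,   3,   3]
  [  0,   2,  -3]
  [  0,   0,  13]
Pivot columns: 1, 2, 3 → 3 pivots.
dim(Col(A)) = number of pivot columns = 3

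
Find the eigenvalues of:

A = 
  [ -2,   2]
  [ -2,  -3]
tr(A) = -5, det(A) = 10
Characteristic polynomial: λ² - tr(A)λ + det(A) = λ² + 5λ + 10
λ² + 5λ + 10 = 0  ⇒  λ = (-5 ± √((5)² - 4·(10)))/2 = (-5 ± √(-15))/2
  = (-5 + i√15)/2,  (-5 - i√15)/2

λ = (-5 + i√15)/2, (-5 - i√15)/2  (≈ -2.5 + 1.936i, -2.5 - 1.936i)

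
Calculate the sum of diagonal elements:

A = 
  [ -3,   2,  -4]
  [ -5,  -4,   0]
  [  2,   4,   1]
-6

tr(A) = -3 + -4 + 1 = -6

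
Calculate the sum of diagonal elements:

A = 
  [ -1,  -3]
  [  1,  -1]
-2

tr(A) = -1 + -1 = -2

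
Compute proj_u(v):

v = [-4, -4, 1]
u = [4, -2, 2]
proj_u(v) = [-1, 1/2, -1/2]

v·u = (-4)(4) + (-4)(-2) + (1)(2) = -6
u·u = (4)² + (-2)² + (2)² = 24
proj_u(v) = (v·u / u·u) × u = (-6/24) × u = (-1/4) × u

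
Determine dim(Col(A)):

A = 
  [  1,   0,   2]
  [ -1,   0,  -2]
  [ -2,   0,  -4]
dim(Col(A)) = 1

Row reduce:
R2 → R2 + (1)·R1
R3 → R3 + (2)·R1
REF = 
  [  1,   0,   2]
  [  0,   0,   0]
  [  0,   0,   0]
Pivot columns: 1 → 1 pivot.
dim(Col(A)) = number of pivot columns = 1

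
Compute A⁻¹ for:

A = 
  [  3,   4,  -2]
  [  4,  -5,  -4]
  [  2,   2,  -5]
det(A) = (3)·((-5)(-5) - (-4)(2)) - (4)·((4)(-5) - (-4)(2)) + (-2)·((4)(2) - (-5)(2))
  = (3)(33) - (4)(-12) + (-2)(18)
  = 111
det(A) = 111 ≠ 0, so A is invertible.

Cofactors Cᵢⱼ = (-1)ⁱ⁺ʲ·Mᵢⱼ:
C = 
  [ 33,  12,  18]
  [ 16, -11,   2]
  [-26,   4, -31]

adj(A) = Cᵀ:
adj(A) = 
  [ 33,  16, -26]
  [ 12, -11,   4]
  [ 18,   2, -31]

A⁻¹ = (1/111) · adj(A):
A⁻¹ = 
  [  11/37,  16/111, -26/111]
  [   4/37, -11/111,   4/111]
  [   6/37,   2/111, -31/111]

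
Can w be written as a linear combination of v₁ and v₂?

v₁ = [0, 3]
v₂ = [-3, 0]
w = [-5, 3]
Yes

Form the augmented matrix and row-reduce:
[v₁|v₂|w] = 
  [  0,  -3,  -5]
  [  3,   0,   3]
Swap R1 ↔ R2
REF = 
  [  3,   0,   3]
  [  0,  -3,  -5]

No row of the form [0 0 | nonzero], so the system is consistent. Back-substitution gives c₁ = 1, c₂ = 5/3: w = (1)·v₁ + (5/3)·v₂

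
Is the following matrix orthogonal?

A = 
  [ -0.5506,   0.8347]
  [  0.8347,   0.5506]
Yes

AᵀA = 
  [  0.9999,   0]
  [  0,   0.9999]
≈ I (equal to I up to the 4-dp rounding of the entries)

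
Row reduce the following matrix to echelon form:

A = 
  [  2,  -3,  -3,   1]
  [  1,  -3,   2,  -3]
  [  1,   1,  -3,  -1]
Row operations:
R2 → R2 - (1/2)·R1
R3 → R3 - (1/2)·R1
R3 → R3 + (5/3)·R2

Resulting echelon form:
REF = 
  [    2,    -3,    -3,     1]
  [    0,  -3/2,   7/2,  -7/2]
  [    0,     0,  13/3, -22/3]

Rank = 3 (number of non-zero pivot rows).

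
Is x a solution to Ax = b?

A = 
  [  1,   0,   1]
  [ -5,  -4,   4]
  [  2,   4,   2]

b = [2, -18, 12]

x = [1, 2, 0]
No

Ax = [1, -13, 10] ≠ b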